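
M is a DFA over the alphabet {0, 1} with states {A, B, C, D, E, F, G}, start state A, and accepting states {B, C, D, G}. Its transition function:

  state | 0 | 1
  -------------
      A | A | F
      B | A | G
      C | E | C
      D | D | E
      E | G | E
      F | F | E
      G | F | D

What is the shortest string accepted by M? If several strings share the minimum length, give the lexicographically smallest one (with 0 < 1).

A breadth-first search from A reaches an accepting state first via the path A → F → E → G on input 110.
No string of length < 3 is accepted (BFS exhausts all shorter strings without reaching an accepting state), and 110 is the lexicographically least accepting string of length 3.

110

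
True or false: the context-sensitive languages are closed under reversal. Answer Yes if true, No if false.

Yes

Reversing both sides of every production of a noncontracting (context-sensitive) grammar gives another noncontracting grammar, and it generates Lᴿ; equivalently an LBA can reverse its tape in place and then run the machine for L.
So the context-sensitive languages are closed under reversal.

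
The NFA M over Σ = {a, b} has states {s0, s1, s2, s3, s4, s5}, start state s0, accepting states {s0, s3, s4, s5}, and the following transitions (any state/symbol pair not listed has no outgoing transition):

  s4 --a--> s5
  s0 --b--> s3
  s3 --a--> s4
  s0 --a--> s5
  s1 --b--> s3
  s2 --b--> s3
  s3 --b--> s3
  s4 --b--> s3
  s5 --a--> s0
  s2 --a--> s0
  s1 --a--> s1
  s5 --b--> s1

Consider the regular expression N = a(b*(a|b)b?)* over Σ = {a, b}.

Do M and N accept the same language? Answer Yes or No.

No

The empty string ε is accepted by M but rejected by N.
So L(M) ≠ L(N).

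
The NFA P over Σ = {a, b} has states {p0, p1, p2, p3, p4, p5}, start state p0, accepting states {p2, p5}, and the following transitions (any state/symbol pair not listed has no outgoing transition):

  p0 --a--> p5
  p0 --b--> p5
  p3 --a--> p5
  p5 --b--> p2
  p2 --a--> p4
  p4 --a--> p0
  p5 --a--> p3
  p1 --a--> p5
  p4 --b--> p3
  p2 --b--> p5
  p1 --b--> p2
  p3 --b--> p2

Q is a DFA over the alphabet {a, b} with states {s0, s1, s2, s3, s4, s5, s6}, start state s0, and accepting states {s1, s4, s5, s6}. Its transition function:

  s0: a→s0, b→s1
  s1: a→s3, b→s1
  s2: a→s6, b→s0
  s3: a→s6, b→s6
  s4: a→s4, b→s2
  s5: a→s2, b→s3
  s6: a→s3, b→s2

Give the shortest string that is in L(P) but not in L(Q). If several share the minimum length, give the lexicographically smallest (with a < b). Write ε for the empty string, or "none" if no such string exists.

The string a is accepted by P but not by Q.
No shorter string lies in the difference, and a is the lexicographically first length-1 string in L(P) \ L(Q).

a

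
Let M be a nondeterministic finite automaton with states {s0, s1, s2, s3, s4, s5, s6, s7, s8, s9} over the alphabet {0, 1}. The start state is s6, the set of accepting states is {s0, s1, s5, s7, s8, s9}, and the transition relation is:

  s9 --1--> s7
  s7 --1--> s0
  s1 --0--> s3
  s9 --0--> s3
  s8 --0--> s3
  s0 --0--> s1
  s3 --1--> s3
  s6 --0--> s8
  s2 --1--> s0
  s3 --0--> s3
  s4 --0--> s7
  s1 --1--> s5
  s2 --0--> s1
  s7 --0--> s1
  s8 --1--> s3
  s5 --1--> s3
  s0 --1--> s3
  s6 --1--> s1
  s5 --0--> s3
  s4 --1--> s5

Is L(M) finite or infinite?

finite

The useful states (reachable from s6 and able to reach an accepting state) are {s1, s5, s6, s8}.
Restricted to these states the transition graph has no cycle, so every accepting path has bounded length and L is finite.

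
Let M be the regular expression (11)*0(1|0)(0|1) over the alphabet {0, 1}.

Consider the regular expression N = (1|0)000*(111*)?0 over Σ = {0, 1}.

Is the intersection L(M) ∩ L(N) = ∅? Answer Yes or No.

Yes

Converting the expression M to a DFA (subset construction, then merging equivalent states) gives the minimal DFA with states {m0, m1, m2, m3, m4, m5}, start state m0, accepting states {m5} and transitions m0: 0→m1, 1→m2; m1: 0→m3, 1→m3; m2: 0→m4, 1→m0; m3: 0→m5, 1→m5; m4: 0→m4, 1→m4; m5: 0→m4, 1→m4.
Converting the expression N to a DFA (subset construction, then merging equivalent states) gives the minimal DFA with states {n0, n1, n2, n3, n4, n5, n6, n7, n8}, start state n0, accepting states {n5, n8} and transitions n0: 0→n1, 1→n1; n1: 0→n2, 1→n3; n2: 0→n4, 1→n3; n3: 0→n3, 1→n3; n4: 0→n5, 1→n6; n5: 0→n5, 1→n6; n6: 0→n3, 1→n7; n7: 0→n8, 1→n7; n8: 0→n3, 1→n3.
Exploring the product automaton M × N from the start pair (m0, n0), following both machines on each input symbol, reaches 17 state pairs: (m0, n0), (m1, n1), (m2, n1), (m3, n2), (m3, n3), (m4, n2), (m0, n3), (m5, n4), (m5, n3), (m4, n4), (m4, n3), (m1, n3), (m2, n3), (m4, n5), (m4, n6), (m4, n7), (m4, n8).
M accepts in {m5} and N accepts in {n5, n8}; no reachable pair has both components accepting, so no string drives both machines to acceptance simultaneously and L(M) ∩ L(N) = ∅.
So no string is accepted by both, and the intersection is empty.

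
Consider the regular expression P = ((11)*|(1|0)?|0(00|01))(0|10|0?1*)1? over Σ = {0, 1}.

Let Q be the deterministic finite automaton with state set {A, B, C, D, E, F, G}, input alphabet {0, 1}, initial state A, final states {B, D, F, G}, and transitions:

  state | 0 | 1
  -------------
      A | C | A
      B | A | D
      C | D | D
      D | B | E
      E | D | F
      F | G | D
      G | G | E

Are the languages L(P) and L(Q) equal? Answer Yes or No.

The empty string ε is accepted by P but rejected by Q.
So L(P) ≠ L(Q).

No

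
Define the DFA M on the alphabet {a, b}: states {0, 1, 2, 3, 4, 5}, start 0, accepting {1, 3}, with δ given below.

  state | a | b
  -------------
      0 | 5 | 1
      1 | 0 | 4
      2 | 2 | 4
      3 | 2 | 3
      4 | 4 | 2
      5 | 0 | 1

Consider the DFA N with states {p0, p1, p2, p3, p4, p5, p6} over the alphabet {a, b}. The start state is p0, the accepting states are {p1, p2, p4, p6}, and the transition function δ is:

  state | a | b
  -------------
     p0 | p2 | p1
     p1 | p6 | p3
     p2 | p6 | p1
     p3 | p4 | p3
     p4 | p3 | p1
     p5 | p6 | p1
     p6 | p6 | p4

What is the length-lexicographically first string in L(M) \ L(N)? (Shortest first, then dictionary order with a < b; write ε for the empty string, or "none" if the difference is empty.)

The string aabab is accepted by M but not by N.
No shorter string lies in the difference, and aabab is the lexicographically first length-5 string in L(M) \ L(N).

aabab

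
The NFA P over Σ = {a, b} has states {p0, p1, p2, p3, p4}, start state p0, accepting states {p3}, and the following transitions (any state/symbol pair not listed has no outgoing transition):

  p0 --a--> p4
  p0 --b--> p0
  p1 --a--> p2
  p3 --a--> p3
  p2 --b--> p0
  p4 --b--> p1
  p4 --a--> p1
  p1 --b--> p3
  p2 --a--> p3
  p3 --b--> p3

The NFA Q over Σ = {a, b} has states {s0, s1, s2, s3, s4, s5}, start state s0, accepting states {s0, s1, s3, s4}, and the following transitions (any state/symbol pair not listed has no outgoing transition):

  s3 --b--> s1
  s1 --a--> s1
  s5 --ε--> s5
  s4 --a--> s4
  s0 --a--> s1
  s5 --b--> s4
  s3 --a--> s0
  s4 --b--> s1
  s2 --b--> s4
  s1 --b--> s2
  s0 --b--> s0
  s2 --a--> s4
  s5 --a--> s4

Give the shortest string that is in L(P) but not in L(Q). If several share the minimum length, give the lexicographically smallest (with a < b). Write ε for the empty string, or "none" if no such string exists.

aab

The string aab is accepted by P but not by Q.
No shorter string lies in the difference, and aab is the lexicographically first length-3 string in L(P) \ L(Q).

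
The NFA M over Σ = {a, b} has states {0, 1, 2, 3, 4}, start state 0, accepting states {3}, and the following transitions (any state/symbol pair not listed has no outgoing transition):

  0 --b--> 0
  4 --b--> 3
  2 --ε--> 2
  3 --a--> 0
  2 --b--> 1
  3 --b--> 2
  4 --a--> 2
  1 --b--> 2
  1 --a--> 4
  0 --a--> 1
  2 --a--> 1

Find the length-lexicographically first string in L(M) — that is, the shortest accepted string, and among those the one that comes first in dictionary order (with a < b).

A breadth-first search from 0 reaches an accepting state first via the path 0 → 1 → 4 → 3 on input aab.
No string of length < 3 is accepted (BFS exhausts all shorter strings without reaching an accepting state), and aab is the lexicographically least accepting string of length 3.

aab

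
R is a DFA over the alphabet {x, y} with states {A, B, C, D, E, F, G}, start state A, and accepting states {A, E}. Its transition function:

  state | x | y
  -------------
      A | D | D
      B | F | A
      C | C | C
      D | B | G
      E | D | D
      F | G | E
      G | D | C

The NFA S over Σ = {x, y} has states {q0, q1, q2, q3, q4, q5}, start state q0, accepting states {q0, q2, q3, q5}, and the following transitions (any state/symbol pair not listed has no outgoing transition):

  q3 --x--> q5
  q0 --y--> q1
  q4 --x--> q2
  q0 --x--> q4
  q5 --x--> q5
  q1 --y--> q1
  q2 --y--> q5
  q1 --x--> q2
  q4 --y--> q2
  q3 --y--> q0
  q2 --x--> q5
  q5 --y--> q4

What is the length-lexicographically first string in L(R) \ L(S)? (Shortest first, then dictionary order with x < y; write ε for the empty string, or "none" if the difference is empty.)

The string xxxy is accepted by R but not by S.
No shorter string lies in the difference, and xxxy is the lexicographically first length-4 string in L(R) \ L(S).

xxxy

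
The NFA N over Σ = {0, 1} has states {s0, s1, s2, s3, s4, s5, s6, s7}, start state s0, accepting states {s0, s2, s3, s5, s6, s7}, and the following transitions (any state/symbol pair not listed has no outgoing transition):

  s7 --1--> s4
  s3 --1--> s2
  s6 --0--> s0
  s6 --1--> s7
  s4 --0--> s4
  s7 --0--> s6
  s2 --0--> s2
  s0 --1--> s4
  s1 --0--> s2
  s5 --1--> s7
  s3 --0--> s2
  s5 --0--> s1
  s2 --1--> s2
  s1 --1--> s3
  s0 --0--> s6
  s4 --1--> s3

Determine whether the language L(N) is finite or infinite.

State s2 is reachable from the start and can reach an accepting state, and it lies on the cycle s2 → s2.
Traversing that cycle any number of times yields accepted strings of unbounded length, so the language is infinite.

infinite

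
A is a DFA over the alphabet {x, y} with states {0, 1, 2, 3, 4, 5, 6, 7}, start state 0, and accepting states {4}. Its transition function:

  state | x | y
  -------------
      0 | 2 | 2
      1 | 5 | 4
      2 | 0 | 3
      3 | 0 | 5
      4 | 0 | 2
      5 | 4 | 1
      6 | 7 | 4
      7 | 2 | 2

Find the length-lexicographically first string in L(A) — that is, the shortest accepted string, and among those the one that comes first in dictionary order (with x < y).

A breadth-first search from 0 reaches an accepting state first via the path 0 → 2 → 3 → 5 → 4 on input xyyx.
No string of length < 4 is accepted (BFS exhausts all shorter strings without reaching an accepting state), and xyyx is the lexicographically least accepting string of length 4.

xyyx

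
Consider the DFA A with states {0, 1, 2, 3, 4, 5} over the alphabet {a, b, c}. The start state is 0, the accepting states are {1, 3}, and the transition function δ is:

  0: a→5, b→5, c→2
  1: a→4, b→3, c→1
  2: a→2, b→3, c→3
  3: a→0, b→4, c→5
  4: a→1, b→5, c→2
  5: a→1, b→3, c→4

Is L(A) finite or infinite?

State 2 is reachable from the start and can reach an accepting state, and it lies on the cycle 2 → 2.
Traversing that cycle any number of times yields accepted strings of unbounded length, so the language is infinite.

infinite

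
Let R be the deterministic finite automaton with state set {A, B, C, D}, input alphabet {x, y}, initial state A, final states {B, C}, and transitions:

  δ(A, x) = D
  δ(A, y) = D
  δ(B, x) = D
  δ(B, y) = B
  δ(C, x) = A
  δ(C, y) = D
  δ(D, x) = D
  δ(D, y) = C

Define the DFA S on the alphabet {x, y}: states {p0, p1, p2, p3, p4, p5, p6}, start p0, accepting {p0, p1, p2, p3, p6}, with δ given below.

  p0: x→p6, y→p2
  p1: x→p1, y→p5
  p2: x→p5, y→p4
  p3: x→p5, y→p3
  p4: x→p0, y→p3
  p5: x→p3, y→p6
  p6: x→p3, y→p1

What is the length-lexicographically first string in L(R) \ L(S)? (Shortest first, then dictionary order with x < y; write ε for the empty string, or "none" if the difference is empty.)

The string yy is accepted by R but not by S.
No shorter string lies in the difference, and yy is the lexicographically first length-2 string in L(R) \ L(S).

yy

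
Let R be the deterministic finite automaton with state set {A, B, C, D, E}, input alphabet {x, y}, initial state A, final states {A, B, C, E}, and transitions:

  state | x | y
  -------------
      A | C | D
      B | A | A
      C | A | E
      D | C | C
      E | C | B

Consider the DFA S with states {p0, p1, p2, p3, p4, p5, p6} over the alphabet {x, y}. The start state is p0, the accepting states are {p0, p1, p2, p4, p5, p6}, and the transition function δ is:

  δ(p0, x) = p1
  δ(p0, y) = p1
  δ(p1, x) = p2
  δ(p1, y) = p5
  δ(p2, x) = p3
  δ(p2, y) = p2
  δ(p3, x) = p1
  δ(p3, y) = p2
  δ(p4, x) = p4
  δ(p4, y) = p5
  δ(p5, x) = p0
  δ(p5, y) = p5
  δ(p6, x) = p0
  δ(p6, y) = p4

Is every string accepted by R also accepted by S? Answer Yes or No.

No

The string xxx is in L(R) but not in L(S).
So L(R) ⊄ L(S).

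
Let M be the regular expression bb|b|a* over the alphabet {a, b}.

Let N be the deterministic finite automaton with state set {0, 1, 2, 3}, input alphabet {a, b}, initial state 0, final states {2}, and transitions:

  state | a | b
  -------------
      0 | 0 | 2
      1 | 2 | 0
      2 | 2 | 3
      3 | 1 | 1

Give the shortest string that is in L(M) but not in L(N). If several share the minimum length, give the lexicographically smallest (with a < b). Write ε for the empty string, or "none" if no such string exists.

The empty string ε is accepted by M but not by N.
Since ε is the unique shortest string, it is the required witness.

ε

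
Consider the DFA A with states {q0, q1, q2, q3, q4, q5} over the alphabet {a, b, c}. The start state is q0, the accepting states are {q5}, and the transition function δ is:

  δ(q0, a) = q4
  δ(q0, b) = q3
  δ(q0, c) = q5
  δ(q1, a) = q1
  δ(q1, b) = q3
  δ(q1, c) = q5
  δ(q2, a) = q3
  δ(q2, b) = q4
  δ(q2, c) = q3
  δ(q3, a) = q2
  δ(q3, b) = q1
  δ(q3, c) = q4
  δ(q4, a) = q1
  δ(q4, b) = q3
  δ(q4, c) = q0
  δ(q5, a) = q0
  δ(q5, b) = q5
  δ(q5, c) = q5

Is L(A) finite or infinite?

State q1 is reachable from the start and can reach an accepting state, and it lies on the cycle q1 → q1.
Traversing that cycle any number of times yields accepted strings of unbounded length, so the language is infinite.

infinite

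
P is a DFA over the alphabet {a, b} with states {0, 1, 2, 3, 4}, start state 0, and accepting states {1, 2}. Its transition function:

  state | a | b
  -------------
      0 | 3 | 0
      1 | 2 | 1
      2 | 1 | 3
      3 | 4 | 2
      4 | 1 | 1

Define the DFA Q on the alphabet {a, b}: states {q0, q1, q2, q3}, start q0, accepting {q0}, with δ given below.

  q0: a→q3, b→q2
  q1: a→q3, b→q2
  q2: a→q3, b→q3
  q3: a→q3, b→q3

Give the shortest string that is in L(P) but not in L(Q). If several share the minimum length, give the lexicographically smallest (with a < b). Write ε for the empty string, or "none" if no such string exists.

ab

The string ab is accepted by P but not by Q.
No shorter string lies in the difference, and ab is the lexicographically first length-2 string in L(P) \ L(Q).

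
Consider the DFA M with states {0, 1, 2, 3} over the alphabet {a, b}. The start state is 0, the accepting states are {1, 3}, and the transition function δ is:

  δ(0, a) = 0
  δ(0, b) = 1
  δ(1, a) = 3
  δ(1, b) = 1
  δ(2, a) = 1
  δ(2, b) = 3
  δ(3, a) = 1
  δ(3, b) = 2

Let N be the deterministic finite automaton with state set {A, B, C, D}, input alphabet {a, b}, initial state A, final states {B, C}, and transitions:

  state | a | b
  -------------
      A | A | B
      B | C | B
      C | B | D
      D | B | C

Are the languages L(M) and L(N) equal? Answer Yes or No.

Yes

Exploring the product automaton M × N from the start pair (0, A), following both machines on each input symbol, reaches 4 state pairs: (0, A), (1, B), (3, C), (2, D).
M accepts in {1, 3} and N accepts in {B, C}. In every reachable pair the two components are either both accepting — (1, B), (3, C) — or both non-accepting, so no string is accepted by exactly one of the machines: L(M) \ L(N) and L(N) \ L(M) are both empty.
Hence every string is accepted by M iff it is accepted by N, and the two languages coincide.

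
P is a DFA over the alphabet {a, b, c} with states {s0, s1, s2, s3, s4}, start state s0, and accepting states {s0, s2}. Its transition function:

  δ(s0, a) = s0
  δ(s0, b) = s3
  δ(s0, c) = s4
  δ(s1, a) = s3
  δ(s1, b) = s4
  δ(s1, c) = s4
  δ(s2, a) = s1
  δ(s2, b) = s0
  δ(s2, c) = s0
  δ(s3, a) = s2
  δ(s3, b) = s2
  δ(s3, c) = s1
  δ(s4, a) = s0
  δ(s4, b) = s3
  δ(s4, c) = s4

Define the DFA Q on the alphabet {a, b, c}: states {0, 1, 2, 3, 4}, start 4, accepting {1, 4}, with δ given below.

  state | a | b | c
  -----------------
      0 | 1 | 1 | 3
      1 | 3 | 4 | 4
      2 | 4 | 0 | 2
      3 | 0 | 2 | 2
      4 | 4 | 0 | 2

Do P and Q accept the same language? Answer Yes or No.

Yes

Exploring the product automaton P × Q from the start pair (s0, 4), following both machines on each input symbol, reaches 5 state pairs: (s0, 4), (s3, 0), (s4, 2), (s2, 1), (s1, 3).
P accepts in {s0, s2} and Q accepts in {1, 4}. In every reachable pair the two components are either both accepting — (s0, 4), (s2, 1) — or both non-accepting, so no string is accepted by exactly one of the machines: L(P) \ L(Q) and L(Q) \ L(P) are both empty.
Hence every string is accepted by P iff it is accepted by Q, and the two languages coincide.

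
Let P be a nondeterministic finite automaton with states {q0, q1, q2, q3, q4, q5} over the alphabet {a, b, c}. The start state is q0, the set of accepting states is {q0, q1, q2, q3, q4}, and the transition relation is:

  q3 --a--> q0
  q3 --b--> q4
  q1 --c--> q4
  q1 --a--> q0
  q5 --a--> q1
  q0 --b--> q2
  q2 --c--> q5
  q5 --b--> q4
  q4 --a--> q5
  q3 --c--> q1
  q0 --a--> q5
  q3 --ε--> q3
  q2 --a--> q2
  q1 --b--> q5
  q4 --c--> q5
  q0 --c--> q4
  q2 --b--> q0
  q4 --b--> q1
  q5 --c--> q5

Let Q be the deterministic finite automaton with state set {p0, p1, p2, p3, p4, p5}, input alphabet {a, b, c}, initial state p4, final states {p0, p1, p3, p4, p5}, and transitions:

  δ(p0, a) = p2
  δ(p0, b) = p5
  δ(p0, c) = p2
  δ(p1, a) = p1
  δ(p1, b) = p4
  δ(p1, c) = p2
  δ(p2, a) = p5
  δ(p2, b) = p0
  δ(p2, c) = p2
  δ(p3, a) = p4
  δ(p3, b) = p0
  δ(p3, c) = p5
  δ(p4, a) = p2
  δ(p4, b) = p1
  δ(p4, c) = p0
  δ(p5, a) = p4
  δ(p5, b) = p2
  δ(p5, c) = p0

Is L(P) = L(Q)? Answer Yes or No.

Yes

Exploring the product automaton P × Q from the start pair (q0, p4), following both machines on each input symbol, reaches 5 state pairs: (q0, p4), (q5, p2), (q2, p1), (q4, p0), (q1, p5).
P accepts in {q0, q1, q2, q3, q4} and Q accepts in {p0, p1, p3, p4, p5}. In every reachable pair the two components are either both accepting — (q0, p4), (q2, p1), (q4, p0), (q1, p5) — or both non-accepting, so no string is accepted by exactly one of the machines: L(P) \ L(Q) and L(Q) \ L(P) are both empty.
Hence every string is accepted by P iff it is accepted by Q, and the two languages coincide.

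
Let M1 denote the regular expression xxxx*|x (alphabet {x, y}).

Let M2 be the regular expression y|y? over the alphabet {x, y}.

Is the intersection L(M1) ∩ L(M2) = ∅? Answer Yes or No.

Yes

Converting the expression M1 to a DFA (subset construction, then merging equivalent states) gives the minimal DFA with states {r0, r1, r2, r3, r4}, start state r0, accepting states {r1, r4} and transitions r0: x→r1, y→r2; r1: x→r3, y→r2; r2: x→r2, y→r2; r3: x→r4, y→r2; r4: x→r4, y→r2.
Converting the expression M2 to a DFA (subset construction, then merging equivalent states) gives the minimal DFA with states {t0, t1, t2}, start state t0, accepting states {t0, t2} and transitions t0: x→t1, y→t2; t1: x→t1, y→t1; t2: x→t1, y→t1.
Exploring the product automaton M1 × M2 from the start pair (r0, t0), following both machines on each input symbol, reaches 6 state pairs: (r0, t0), (r1, t1), (r2, t2), (r3, t1), (r2, t1), (r4, t1).
M1 accepts in {r1, r4} and M2 accepts in {t0, t2}; no reachable pair has both components accepting, so no string drives both machines to acceptance simultaneously and L(M1) ∩ L(M2) = ∅.
So no string is accepted by both, and the intersection is empty.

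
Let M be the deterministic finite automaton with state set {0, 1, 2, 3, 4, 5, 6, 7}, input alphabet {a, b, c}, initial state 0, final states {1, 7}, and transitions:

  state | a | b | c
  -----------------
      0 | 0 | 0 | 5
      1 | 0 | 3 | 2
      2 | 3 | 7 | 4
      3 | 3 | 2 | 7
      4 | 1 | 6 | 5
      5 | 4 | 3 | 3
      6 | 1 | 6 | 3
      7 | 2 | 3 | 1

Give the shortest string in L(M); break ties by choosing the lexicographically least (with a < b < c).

A breadth-first search from 0 reaches an accepting state first via the path 0 → 5 → 4 → 1 on input caa.
No string of length < 3 is accepted (BFS exhausts all shorter strings without reaching an accepting state), and caa is the lexicographically least accepting string of length 3.

caa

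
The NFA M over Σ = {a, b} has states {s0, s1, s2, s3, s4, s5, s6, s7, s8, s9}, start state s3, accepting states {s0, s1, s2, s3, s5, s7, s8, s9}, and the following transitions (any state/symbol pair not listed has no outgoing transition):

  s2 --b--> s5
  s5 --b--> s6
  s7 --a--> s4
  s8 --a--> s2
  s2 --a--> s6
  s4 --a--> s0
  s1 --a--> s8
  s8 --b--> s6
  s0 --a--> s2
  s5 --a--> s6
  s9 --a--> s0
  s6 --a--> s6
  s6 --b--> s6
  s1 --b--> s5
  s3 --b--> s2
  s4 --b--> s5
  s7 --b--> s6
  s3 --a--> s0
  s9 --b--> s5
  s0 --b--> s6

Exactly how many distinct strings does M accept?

The useful subgraph on states {s0, s2, s3, s5} is acyclic, so L(M) is finite; the longest accepting path visits 4 useful states, giving maximum string length 3.
Counting accepting paths from s3 by length: 1 of length 0, 2 of length 1, 2 of length 2, 1 of length 3. Total 6.

6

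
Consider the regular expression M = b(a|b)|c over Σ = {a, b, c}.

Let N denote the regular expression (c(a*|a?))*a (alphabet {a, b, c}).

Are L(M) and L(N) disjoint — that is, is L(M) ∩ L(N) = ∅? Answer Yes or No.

Yes

Converting the expression M to a DFA (subset construction, then merging equivalent states) gives the minimal DFA with states {m0, m1, m2, m3}, start state m0, accepting states {m3} and transitions m0: a→m1, b→m2, c→m3; m1: a→m1, b→m1, c→m1; m2: a→m3, b→m3, c→m1; m3: a→m1, b→m1, c→m1.
Converting the expression N to a DFA (subset construction, then merging equivalent states) gives the minimal DFA with states {n0, n1, n2, n3, n4}, start state n0, accepting states {n1, n4} and transitions n0: a→n1, b→n2, c→n3; n1: a→n2, b→n2, c→n2; n2: a→n2, b→n2, c→n2; n3: a→n4, b→n2, c→n3; n4: a→n4, b→n2, c→n3.
Exploring the product automaton M × N from the start pair (m0, n0), following both machines on each input symbol, reaches 8 state pairs: (m0, n0), (m1, n1), (m2, n2), (m3, n3), (m1, n2), (m3, n2), (m1, n4), (m1, n3).
M accepts in {m3} and N accepts in {n1, n4}; no reachable pair has both components accepting, so no string drives both machines to acceptance simultaneously and L(M) ∩ L(N) = ∅.
So no string is accepted by both, and the intersection is empty.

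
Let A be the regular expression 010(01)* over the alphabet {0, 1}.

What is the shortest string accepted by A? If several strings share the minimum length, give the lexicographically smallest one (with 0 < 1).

010

By inspection of the expression, no string of length less than 3 matches, and 010 is the lexicographically first match of length 3.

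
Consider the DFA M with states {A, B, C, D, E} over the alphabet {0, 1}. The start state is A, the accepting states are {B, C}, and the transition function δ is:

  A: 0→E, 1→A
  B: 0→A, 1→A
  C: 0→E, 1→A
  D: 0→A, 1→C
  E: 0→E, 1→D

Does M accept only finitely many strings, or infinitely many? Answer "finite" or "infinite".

State A is reachable from the start and can reach an accepting state, and it lies on the cycle A → A.
Traversing that cycle any number of times yields accepted strings of unbounded length, so the language is infinite.

infinite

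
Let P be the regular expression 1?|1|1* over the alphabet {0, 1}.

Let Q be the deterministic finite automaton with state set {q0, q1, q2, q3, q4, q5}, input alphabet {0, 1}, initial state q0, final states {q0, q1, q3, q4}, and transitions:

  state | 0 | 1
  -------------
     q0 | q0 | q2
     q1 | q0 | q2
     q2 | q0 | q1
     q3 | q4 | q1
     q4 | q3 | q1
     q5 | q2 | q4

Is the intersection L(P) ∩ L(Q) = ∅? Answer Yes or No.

The empty string ε is accepted by both P and Q.
Hence L(P) ∩ L(Q) ≠ ∅.

No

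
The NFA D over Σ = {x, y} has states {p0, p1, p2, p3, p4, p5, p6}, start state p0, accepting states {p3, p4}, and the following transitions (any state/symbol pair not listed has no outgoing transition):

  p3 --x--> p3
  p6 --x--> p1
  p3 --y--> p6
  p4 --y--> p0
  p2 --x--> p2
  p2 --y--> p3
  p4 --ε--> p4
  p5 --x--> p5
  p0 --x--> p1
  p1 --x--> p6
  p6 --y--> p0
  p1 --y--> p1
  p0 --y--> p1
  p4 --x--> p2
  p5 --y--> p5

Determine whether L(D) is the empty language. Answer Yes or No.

Yes

The states reachable from the start state are {p0, p1, p6}.
None of the accepting states {p3, p4} is reachable, so no string is accepted and L(D) = ∅.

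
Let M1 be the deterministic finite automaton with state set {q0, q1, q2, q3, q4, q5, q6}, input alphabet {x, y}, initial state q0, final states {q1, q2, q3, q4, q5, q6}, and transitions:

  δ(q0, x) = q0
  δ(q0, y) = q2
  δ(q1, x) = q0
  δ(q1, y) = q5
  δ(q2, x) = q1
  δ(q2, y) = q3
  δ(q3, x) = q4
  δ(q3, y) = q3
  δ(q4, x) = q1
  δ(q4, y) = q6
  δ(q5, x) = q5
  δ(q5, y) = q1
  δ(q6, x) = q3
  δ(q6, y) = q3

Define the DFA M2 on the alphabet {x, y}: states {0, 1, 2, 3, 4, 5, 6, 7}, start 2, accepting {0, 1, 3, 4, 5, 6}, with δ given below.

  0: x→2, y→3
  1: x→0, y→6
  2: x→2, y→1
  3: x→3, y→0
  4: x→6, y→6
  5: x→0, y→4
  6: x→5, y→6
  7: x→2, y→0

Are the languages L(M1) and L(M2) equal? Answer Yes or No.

Yes

Exploring the product automaton M1 × M2 from the start pair (q0, 2), following both machines on each input symbol, reaches 7 state pairs: (q0, 2), (q2, 1), (q1, 0), (q3, 6), (q5, 3), (q4, 5), (q6, 4).
M1 accepts in {q1, q2, q3, q4, q5, q6} and M2 accepts in {0, 1, 3, 4, 5, 6}. In every reachable pair the two components are either both accepting — (q2, 1), (q1, 0), (q3, 6), (q5, 3), (q4, 5), (q6, 4) — or both non-accepting, so no string is accepted by exactly one of the machines: L(M1) \ L(M2) and L(M2) \ L(M1) are both empty.
Hence every string is accepted by M1 iff it is accepted by M2, and the two languages coincide.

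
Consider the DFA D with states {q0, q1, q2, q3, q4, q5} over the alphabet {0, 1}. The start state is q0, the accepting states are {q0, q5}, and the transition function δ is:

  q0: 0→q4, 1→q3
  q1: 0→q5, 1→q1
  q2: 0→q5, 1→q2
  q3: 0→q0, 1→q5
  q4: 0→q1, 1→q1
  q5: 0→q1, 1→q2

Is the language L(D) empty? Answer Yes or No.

No

The empty string ε is accepted: the run q0 ends in the accepting state q0.
Since at least one string is accepted, L(D) is not empty.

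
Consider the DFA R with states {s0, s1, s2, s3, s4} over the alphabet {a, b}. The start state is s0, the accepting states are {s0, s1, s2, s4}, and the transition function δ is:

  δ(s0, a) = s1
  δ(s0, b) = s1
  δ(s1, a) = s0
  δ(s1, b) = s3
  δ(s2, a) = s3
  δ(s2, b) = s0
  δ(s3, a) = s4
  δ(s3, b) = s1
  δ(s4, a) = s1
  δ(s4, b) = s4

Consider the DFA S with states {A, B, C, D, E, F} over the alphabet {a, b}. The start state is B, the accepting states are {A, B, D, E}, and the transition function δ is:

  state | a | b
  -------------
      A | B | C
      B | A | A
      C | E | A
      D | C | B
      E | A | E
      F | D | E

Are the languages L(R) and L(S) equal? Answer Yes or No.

Exploring the product automaton R × S from the start pair (s0, B), following both machines on each input symbol, reaches 4 state pairs: (s0, B), (s1, A), (s3, C), (s4, E).
R accepts in {s0, s1, s2, s4} and S accepts in {A, B, D, E}. In every reachable pair the two components are either both accepting — (s0, B), (s1, A), (s4, E) — or both non-accepting, so no string is accepted by exactly one of the machines: L(R) \ L(S) and L(S) \ L(R) are both empty.
Hence every string is accepted by R iff it is accepted by S, and the two languages coincide.

Yes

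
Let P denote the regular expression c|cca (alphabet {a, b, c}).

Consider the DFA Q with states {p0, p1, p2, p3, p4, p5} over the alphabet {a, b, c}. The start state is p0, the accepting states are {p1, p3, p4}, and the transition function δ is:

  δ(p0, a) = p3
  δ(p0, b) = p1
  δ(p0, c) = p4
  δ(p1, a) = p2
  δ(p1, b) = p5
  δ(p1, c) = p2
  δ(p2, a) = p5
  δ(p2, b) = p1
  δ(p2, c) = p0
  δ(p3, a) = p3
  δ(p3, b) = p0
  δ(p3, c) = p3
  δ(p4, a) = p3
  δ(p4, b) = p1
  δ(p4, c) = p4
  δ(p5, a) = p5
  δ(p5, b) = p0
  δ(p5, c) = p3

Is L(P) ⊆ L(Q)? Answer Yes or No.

Yes

Converting the expression P to a DFA (subset construction, then merging equivalent states) gives the minimal DFA with states {r0, r1, r2, r3, r4}, start state r0, accepting states {r2, r4} and transitions r0: a→r1, b→r1, c→r2; r1: a→r1, b→r1, c→r1; r2: a→r1, b→r1, c→r3; r3: a→r4, b→r1, c→r1; r4: a→r1, b→r1, c→r1.
Exploring the product automaton P × Q from the start pair (r0, p0), following both machines on each input symbol, reaches 10 state pairs: (r0, p0), (r1, p3), (r1, p1), (r2, p4), (r1, p0), (r1, p2), (r1, p5), (r3, p4), (r1, p4), (r4, p3).
P accepts in {r2, r4} and Q accepts in {p1, p3, p4}. The reachable pairs whose P-component is accepting are (r2, p4), (r4, p3); in each of them the Q-component is accepting too, so the product for L(P) \ L(Q) (P-component accepting, Q-component rejecting) has no reachable accepting pair and the difference is empty.
Hence every string in L(P) is also in L(Q).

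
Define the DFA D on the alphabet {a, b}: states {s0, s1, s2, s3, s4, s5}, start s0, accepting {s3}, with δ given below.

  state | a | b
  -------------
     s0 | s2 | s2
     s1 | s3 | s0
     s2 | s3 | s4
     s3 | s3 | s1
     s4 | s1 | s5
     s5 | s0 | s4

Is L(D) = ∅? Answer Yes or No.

No

The string aa is accepted: the run s0 → s2 → s3 ends in the accepting state s3.
Since at least one string is accepted, L(D) is not empty.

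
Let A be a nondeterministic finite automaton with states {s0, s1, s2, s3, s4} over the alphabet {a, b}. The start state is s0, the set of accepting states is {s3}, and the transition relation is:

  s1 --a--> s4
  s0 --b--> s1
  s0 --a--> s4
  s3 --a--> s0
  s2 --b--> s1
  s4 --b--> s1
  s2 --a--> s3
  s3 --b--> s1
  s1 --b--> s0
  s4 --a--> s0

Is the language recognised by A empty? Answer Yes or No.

Yes

The states reachable from the start state are {s0, s1, s4}.
None of the accepting states {s3} is reachable, so no string is accepted and L(A) = ∅.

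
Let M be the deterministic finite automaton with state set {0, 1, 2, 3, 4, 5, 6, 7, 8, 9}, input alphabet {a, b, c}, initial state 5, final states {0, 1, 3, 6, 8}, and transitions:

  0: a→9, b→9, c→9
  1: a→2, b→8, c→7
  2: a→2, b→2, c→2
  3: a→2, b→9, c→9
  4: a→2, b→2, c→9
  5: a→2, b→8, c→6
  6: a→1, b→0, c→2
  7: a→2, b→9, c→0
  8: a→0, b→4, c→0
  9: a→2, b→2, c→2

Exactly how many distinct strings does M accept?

The useful subgraph on states {0, 1, 5, 6, 7, 8} is acyclic, so L(M) is finite; the longest accepting path visits 5 useful states, giving maximum string length 4.
Counting accepting paths from 5 by length: 2 of length 1, 4 of length 2, 1 of length 3, 3 of length 4. Total 10.

10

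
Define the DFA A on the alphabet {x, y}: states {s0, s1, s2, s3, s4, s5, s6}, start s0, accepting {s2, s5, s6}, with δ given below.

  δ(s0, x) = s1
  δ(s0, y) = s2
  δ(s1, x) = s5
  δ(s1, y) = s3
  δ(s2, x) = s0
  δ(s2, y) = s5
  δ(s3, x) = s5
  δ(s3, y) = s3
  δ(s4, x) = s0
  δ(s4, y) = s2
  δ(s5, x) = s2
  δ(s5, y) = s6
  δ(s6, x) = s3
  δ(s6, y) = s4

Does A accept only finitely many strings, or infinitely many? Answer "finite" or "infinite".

infinite

State s3 is reachable from the start and can reach an accepting state, and it lies on the cycle s3 → s3.
Traversing that cycle any number of times yields accepted strings of unbounded length, so the language is infinite.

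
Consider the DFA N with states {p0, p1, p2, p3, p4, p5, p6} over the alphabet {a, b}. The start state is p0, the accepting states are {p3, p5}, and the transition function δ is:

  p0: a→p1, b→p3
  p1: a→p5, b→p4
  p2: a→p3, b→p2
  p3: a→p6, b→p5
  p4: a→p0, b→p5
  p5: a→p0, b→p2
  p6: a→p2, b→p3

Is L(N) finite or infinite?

State p0 is reachable from the start and can reach an accepting state, and it lies on the cycle p0 → p1 → p4 → p0.
Traversing that cycle any number of times yields accepted strings of unbounded length, so the language is infinite.

infinite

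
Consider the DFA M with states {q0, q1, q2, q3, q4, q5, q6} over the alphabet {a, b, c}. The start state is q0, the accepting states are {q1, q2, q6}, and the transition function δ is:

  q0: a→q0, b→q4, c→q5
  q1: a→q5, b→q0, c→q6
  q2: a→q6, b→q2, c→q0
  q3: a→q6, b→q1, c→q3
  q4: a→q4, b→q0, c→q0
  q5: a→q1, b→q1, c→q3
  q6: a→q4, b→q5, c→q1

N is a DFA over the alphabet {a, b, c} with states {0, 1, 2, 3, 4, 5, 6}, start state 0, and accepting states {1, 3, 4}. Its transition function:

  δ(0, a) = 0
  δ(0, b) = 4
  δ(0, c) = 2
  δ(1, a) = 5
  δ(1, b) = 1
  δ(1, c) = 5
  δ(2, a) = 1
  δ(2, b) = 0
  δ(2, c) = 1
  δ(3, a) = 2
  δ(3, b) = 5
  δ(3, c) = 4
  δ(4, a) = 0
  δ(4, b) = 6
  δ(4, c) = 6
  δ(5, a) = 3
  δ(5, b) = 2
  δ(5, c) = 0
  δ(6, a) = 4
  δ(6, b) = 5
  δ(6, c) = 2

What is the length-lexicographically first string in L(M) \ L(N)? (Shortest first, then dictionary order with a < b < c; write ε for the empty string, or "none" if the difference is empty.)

cb

The string cb is accepted by M but not by N.
No shorter string lies in the difference, and cb is the lexicographically first length-2 string in L(M) \ L(N).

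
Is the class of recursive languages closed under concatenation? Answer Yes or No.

Yes

For an input of length n, try each of the n+1 split points, running the decider for L₁ on the prefix and the decider for L₂ on the suffix; accept if some split succeeds. Finitely many halting sub-runs, so this decides L₁L₂.
So the recursive languages are closed under concatenation.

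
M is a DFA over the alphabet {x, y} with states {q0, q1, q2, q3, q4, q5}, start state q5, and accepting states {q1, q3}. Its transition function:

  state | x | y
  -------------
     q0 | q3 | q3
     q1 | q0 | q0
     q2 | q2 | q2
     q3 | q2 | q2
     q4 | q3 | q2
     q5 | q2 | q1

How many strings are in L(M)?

The useful subgraph on states {q0, q1, q3, q5} is acyclic, so L(M) is finite; the longest accepting path visits 4 useful states, giving maximum string length 3.
Counting accepting paths from q5 by length: 1 of length 1, 4 of length 3. Total 5.

5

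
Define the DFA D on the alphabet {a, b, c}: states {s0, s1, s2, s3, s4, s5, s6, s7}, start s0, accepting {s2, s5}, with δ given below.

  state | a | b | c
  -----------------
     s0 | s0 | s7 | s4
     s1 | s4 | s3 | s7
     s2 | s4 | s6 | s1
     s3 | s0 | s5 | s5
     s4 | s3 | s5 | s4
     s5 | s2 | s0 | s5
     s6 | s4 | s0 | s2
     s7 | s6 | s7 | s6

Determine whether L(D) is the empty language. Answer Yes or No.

No

The string cb is accepted: the run s0 → s4 → s5 ends in the accepting state s5.
Since at least one string is accepted, L(D) is not empty.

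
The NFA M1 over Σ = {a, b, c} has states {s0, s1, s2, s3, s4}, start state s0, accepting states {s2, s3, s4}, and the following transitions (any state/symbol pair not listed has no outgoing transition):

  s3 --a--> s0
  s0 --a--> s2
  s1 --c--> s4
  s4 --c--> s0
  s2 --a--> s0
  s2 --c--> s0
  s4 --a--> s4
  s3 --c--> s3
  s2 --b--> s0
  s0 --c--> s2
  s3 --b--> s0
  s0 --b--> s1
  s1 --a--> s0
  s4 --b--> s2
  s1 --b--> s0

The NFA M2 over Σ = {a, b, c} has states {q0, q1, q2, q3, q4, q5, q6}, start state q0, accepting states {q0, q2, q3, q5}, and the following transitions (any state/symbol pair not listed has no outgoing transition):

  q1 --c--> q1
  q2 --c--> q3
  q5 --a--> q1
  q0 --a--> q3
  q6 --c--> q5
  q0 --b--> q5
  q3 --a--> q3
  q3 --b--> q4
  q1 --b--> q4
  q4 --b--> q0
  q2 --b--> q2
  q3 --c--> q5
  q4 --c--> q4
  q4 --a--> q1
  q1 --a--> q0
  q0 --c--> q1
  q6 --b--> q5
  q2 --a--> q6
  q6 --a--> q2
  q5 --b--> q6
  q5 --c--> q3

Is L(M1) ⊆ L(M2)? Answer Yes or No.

The string c is in L(M1) but not in L(M2).
So L(M1) ⊄ L(M2).

No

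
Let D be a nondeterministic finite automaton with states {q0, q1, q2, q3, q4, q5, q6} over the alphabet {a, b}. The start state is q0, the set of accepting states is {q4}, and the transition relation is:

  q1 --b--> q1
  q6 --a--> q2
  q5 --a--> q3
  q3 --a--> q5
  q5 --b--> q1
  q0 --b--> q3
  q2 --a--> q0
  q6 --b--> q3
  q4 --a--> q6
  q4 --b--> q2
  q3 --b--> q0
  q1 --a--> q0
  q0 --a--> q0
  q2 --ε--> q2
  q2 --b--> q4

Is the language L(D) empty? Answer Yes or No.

The states reachable from the start state are {q0, q1, q3, q5}.
None of the accepting states {q4} is reachable, so no string is accepted and L(D) = ∅.

Yes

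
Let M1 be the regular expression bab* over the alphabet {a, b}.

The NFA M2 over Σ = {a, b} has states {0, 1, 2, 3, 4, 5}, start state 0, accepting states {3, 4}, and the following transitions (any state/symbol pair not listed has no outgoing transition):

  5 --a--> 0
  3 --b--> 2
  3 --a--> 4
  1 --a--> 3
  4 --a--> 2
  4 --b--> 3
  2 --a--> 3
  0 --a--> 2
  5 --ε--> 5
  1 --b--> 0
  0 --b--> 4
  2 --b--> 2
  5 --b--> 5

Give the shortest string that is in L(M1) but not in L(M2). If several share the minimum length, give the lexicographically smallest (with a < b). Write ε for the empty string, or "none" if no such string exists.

The string ba is accepted by M1 but not by M2.
No shorter string lies in the difference, and ba is the lexicographically first length-2 string in L(M1) \ L(M2).

ba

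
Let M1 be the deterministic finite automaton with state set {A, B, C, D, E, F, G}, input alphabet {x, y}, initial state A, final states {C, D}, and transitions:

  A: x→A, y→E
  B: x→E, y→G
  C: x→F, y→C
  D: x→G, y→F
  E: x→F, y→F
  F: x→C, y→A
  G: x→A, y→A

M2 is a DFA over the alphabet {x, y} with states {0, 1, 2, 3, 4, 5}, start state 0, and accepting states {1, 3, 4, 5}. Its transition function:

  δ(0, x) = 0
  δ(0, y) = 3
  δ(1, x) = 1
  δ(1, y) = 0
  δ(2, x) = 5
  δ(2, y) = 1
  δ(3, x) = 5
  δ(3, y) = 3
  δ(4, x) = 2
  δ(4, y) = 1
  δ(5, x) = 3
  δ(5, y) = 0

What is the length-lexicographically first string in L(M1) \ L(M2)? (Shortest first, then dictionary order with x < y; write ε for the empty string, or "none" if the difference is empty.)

yyxy

The string yyxy is accepted by M1 but not by M2.
No shorter string lies in the difference, and yyxy is the lexicographically first length-4 string in L(M1) \ L(M2).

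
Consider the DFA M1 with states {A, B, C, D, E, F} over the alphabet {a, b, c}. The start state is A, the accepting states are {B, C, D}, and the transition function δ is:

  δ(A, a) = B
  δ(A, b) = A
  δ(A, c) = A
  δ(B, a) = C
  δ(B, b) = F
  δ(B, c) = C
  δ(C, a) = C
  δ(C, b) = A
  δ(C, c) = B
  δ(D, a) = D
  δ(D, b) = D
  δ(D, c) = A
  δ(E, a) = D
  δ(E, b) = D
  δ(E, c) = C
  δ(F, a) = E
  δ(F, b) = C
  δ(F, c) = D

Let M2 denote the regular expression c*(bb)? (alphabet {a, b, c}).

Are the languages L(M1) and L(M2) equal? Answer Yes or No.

No

The string a is accepted by M1 but rejected by M2.
So L(M1) ≠ L(M2).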